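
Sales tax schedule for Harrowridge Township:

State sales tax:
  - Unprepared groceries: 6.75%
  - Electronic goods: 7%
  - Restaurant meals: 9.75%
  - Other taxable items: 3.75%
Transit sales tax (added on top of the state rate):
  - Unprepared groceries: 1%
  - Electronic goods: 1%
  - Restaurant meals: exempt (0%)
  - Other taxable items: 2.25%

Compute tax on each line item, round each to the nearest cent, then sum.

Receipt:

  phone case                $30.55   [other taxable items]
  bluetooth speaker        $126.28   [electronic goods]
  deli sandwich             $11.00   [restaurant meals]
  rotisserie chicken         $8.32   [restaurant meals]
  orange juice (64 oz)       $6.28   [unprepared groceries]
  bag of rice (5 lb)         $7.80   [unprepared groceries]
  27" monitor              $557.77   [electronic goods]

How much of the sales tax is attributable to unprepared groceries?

Orange juice (64 oz) $6.28: unprepared groceries → 6.75% + 1% transit = 7.75% → $0.49
Bag of rice (5 lb) $7.80: unprepared groceries → 6.75% + 1% transit = 7.75% → $0.60
Tax on unprepared groceries = $0.49 + $0.60 = $1.09

$1.09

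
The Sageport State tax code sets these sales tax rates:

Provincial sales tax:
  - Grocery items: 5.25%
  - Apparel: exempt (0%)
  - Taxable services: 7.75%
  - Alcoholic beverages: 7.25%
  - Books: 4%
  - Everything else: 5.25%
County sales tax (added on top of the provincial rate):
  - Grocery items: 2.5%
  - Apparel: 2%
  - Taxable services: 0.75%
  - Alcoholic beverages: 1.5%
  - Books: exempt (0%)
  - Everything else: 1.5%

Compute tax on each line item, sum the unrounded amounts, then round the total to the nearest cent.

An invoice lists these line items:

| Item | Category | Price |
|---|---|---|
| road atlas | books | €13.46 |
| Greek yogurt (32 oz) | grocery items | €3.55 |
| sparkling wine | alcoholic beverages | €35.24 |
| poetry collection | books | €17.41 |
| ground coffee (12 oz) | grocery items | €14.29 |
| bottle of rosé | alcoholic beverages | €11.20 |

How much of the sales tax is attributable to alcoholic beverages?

€4.06

Sparkling wine €35.24: alcoholic beverages → 7.25% + 1.5% county = 8.75% → €3.0835
Bottle of rosé €11.20: alcoholic beverages → 7.25% + 1.5% county = 8.75% → €0.98
Tax on alcoholic beverages: unrounded sum = €4.0635 → €4.06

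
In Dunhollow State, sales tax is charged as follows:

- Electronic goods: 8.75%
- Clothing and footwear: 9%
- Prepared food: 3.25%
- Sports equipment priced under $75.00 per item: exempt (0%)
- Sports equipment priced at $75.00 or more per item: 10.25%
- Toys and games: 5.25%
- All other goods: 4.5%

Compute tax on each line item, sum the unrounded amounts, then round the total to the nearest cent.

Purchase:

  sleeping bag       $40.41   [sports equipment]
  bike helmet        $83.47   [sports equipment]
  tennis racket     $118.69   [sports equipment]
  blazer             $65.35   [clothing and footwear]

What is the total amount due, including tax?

$334.52

Sleeping bag $40.41: sports equipment, under $75.00 → 0% → $0.00
Bike helmet $83.47: sports equipment, $75.00 or more → 10.25% → $8.555675
Tennis racket $118.69: sports equipment, $75.00 or more → 10.25% → $12.165725
Blazer $65.35: clothing and footwear → 9% → $5.8815
Subtotal = $307.92; unrounded tax = $26.6029 → $26.60; total due = $334.52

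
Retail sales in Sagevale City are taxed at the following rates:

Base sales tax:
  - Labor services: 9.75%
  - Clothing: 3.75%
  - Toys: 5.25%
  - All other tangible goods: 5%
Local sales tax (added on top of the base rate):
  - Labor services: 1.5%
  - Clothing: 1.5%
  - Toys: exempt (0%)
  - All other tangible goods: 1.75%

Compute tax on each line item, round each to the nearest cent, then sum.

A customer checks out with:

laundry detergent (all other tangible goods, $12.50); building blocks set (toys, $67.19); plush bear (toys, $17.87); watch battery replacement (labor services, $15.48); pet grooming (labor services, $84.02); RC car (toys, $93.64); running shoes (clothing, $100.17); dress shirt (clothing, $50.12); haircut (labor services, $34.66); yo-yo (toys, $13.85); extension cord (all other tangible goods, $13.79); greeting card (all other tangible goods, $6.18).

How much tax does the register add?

$35.29

Laundry detergent $12.50: all other tangible goods → 5% + 1.75% local = 6.75% → $0.84
Building blocks set $67.19: toys → 5.25% + 0% local = 5.25% → $3.53
Plush bear $17.87: toys → 5.25% + 0% local = 5.25% → $0.94
Watch battery replacement $15.48: labor services → 9.75% + 1.5% local = 11.25% → $1.74
Pet grooming $84.02: labor services → 9.75% + 1.5% local = 11.25% → $9.45
RC car $93.64: toys → 5.25% + 0% local = 5.25% → $4.92
Running shoes $100.17: clothing → 3.75% + 1.5% local = 5.25% → $5.26
Dress shirt $50.12: clothing → 3.75% + 1.5% local = 5.25% → $2.63
Haircut $34.66: labor services → 9.75% + 1.5% local = 11.25% → $3.90
Yo-yo $13.85: toys → 5.25% + 0% local = 5.25% → $0.73
Extension cord $13.79: all other tangible goods → 5% + 1.75% local = 6.75% → $0.93
Greeting card $6.18: all other tangible goods → 5% + 1.75% local = 6.75% → $0.42
Total tax = $0.84 + $3.53 + $0.94 + $1.74 + $9.45 + $4.92 + $5.26 + $2.63 + $3.90 + $0.73 + $0.93 + $0.42 = $35.29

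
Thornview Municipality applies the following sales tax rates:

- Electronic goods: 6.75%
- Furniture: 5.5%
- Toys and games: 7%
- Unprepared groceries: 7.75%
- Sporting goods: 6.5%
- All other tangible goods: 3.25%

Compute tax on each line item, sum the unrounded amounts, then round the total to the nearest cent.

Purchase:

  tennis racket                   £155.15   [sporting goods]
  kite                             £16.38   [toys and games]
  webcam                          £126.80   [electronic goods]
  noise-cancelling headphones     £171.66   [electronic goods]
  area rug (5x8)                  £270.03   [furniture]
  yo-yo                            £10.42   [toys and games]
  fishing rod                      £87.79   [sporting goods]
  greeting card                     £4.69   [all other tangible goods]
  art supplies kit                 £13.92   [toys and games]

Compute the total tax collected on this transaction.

Tennis racket £155.15: sporting goods → 6.5% → £10.08475
Kite £16.38: toys and games → 7% → £1.1466
Webcam £126.80: electronic goods → 6.75% → £8.559
Noise-cancelling headphones £171.66: electronic goods → 6.75% → £11.58705
Area rug (5x8) £270.03: furniture → 5.5% → £14.85165
Yo-yo £10.42: toys and games → 7% → £0.7294
Fishing rod £87.79: sporting goods → 6.5% → £5.70635
Greeting card £4.69: all other tangible goods → 3.25% → £0.152425
Art supplies kit £13.92: toys and games → 7% → £0.9744
Unrounded tax sum = £53.791625 → £53.79

£53.79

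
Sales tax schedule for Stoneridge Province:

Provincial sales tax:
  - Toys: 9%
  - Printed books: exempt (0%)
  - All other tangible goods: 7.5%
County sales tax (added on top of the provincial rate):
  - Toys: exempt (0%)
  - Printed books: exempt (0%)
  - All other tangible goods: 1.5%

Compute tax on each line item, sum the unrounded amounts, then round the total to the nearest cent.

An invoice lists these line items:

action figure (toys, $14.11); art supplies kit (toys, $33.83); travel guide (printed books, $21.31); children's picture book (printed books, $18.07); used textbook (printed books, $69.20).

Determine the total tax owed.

$4.31

Action figure $14.11: toys → 9% + 0% county = 9% → $1.2699
Art supplies kit $33.83: toys → 9% + 0% county = 9% → $3.0447
Travel guide $21.31: printed books → 0% + 0% county = 0% → $0.00
Children's picture book $18.07: printed books → 0% + 0% county = 0% → $0.00
Used textbook $69.20: printed books → 0% + 0% county = 0% → $0.00
Unrounded tax sum = $4.3146 → $4.31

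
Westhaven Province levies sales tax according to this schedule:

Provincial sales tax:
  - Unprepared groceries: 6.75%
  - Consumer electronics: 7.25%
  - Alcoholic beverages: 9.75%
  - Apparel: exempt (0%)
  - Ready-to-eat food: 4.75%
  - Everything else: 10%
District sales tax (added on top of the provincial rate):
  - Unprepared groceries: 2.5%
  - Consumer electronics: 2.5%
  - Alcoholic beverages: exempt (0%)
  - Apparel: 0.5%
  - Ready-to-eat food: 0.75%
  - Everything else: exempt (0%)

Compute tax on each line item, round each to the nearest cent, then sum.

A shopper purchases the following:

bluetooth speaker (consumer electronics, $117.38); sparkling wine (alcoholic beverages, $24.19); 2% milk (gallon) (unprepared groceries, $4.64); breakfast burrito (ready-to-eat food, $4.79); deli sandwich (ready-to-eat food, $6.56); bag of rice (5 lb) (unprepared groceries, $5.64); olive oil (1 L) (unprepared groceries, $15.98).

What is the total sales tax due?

Bluetooth speaker $117.38: consumer electronics → 7.25% + 2.5% district = 9.75% → $11.44
Sparkling wine $24.19: alcoholic beverages → 9.75% + 0% district = 9.75% → $2.36
2% milk (gallon) $4.64: unprepared groceries → 6.75% + 2.5% district = 9.25% → $0.43
Breakfast burrito $4.79: ready-to-eat food → 4.75% + 0.75% district = 5.5% → $0.26
Deli sandwich $6.56: ready-to-eat food → 4.75% + 0.75% district = 5.5% → $0.36
Bag of rice (5 lb) $5.64: unprepared groceries → 6.75% + 2.5% district = 9.25% → $0.52
Olive oil (1 L) $15.98: unprepared groceries → 6.75% + 2.5% district = 9.25% → $1.48
Total tax = $11.44 + $2.36 + $0.43 + $0.26 + $0.36 + $0.52 + $1.48 = $16.85

$16.85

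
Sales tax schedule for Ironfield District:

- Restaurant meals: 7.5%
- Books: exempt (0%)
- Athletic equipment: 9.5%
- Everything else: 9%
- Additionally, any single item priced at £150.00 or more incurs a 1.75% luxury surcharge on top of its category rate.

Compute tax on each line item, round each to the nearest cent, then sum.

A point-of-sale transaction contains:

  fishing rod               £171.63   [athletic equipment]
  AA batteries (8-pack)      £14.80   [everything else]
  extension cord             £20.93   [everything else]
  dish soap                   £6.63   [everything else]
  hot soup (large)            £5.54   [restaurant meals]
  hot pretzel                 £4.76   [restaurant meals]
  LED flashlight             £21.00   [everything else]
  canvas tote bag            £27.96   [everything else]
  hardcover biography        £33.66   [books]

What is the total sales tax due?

£28.31

Fishing rod £171.63: athletic equipment → 9.5% + 1.75% surcharge = 11.25% → £19.31
AA batteries (8-pack) £14.80: everything else → 9% → £1.33
Extension cord £20.93: everything else → 9% → £1.88
Dish soap £6.63: everything else → 9% → £0.60
Hot soup (large) £5.54: restaurant meals → 7.5% → £0.42
Hot pretzel £4.76: restaurant meals → 7.5% → £0.36
LED flashlight £21.00: everything else → 9% → £1.89
Canvas tote bag £27.96: everything else → 9% → £2.52
Hardcover biography £33.66: books → 0% → £0.00
Total tax = £19.31 + £1.33 + £1.88 + £0.60 + £0.42 + £0.36 + £1.89 + £2.52 = £28.31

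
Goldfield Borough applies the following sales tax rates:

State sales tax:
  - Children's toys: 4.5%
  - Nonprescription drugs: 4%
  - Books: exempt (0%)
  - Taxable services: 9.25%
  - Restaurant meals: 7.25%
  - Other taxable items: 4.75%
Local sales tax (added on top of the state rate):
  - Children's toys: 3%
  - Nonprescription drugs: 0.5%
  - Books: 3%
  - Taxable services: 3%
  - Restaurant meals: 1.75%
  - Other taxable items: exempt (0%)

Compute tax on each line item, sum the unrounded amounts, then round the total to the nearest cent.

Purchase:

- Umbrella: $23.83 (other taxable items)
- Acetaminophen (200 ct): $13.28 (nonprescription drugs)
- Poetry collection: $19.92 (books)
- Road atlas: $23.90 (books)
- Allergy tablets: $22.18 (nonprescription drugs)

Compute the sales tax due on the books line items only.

Poetry collection $19.92: books → 0% + 3% local = 3% → $0.5976
Road atlas $23.90: books → 0% + 3% local = 3% → $0.717
Tax on books: unrounded sum = $1.3146 → $1.31

$1.31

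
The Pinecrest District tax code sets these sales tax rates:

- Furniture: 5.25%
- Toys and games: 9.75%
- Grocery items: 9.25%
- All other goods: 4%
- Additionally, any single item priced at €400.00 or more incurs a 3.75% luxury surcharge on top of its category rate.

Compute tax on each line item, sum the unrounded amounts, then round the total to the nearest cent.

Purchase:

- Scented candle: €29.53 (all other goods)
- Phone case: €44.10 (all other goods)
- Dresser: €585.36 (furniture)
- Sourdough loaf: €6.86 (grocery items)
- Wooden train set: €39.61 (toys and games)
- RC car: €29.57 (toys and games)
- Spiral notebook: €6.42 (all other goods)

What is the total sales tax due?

€63.26

Scented candle €29.53: all other goods → 4% → €1.1812
Phone case €44.10: all other goods → 4% → €1.764
Dresser €585.36: furniture → 5.25% + 3.75% surcharge = 9% → €52.6824
Sourdough loaf €6.86: grocery items → 9.25% → €0.63455
Wooden train set €39.61: toys and games → 9.75% → €3.861975
RC car €29.57: toys and games → 9.75% → €2.883075
Spiral notebook €6.42: all other goods → 4% → €0.2568
Unrounded tax sum = €63.264 → €63.26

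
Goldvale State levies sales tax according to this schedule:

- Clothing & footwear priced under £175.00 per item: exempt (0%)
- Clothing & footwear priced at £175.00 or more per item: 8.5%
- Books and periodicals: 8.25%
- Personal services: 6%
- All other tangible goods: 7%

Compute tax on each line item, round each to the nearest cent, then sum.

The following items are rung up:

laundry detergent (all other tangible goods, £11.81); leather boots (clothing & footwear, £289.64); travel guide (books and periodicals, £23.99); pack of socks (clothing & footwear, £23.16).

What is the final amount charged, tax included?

Laundry detergent £11.81: all other tangible goods → 7% → £0.83
Leather boots £289.64: clothing & footwear, £175.00 or more → 8.5% → £24.62
Travel guide £23.99: books and periodicals → 8.25% → £1.98
Pack of socks £23.16: clothing & footwear, under £175.00 → 0% → £0.00
Subtotal = £348.60; tax = £27.43; total due = £376.03

£376.03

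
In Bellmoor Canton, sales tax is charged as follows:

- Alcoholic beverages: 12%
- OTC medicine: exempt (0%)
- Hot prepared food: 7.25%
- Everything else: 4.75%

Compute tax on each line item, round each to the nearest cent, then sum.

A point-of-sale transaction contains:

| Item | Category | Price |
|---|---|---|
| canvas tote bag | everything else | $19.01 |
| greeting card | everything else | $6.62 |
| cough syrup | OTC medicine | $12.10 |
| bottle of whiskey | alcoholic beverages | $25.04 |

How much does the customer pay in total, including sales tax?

Canvas tote bag $19.01: everything else → 4.75% → $0.90
Greeting card $6.62: everything else → 4.75% → $0.31
Cough syrup $12.10: OTC medicine → 0% → $0.00
Bottle of whiskey $25.04: alcoholic beverages → 12% → $3.00
Subtotal = $62.77; tax = $4.21; total due = $66.98

$66.98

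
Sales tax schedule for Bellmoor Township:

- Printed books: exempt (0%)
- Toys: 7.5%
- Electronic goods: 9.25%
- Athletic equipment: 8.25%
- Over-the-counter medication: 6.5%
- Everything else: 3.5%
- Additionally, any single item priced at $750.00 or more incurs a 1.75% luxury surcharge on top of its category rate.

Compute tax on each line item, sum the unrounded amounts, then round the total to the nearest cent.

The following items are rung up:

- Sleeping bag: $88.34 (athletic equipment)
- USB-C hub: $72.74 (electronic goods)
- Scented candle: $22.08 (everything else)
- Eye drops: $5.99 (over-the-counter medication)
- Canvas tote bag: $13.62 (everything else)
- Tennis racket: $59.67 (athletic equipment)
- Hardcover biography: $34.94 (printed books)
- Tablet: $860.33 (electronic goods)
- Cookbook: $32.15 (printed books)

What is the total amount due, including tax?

Sleeping bag $88.34: athletic equipment → 8.25% → $7.28805
USB-C hub $72.74: electronic goods → 9.25% → $6.72845
Scented candle $22.08: everything else → 3.5% → $0.7728
Eye drops $5.99: over-the-counter medication → 6.5% → $0.38935
Canvas tote bag $13.62: everything else → 3.5% → $0.4767
Tennis racket $59.67: athletic equipment → 8.25% → $4.922775
Hardcover biography $34.94: printed books → 0% → $0.00
Tablet $860.33: electronic goods → 9.25% + 1.75% surcharge = 11% → $94.6363
Cookbook $32.15: printed books → 0% → $0.00
Subtotal = $1189.86; unrounded tax = $115.214425 → $115.21; total due = $1305.07

$1305.07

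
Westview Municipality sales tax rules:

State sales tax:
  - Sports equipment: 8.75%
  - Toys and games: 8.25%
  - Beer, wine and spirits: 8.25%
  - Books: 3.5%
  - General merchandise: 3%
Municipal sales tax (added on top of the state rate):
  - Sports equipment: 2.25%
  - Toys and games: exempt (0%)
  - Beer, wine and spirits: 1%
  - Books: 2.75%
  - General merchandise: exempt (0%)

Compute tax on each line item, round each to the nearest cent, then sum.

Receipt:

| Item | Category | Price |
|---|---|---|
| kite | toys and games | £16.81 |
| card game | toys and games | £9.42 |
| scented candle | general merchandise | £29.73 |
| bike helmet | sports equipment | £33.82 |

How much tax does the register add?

Kite £16.81: toys and games → 8.25% + 0% municipal = 8.25% → £1.39
Card game £9.42: toys and games → 8.25% + 0% municipal = 8.25% → £0.78
Scented candle £29.73: general merchandise → 3% + 0% municipal = 3% → £0.89
Bike helmet £33.82: sports equipment → 8.75% + 2.25% municipal = 11% → £3.72
Total tax = £1.39 + £0.78 + £0.89 + £3.72 = £6.78

£6.78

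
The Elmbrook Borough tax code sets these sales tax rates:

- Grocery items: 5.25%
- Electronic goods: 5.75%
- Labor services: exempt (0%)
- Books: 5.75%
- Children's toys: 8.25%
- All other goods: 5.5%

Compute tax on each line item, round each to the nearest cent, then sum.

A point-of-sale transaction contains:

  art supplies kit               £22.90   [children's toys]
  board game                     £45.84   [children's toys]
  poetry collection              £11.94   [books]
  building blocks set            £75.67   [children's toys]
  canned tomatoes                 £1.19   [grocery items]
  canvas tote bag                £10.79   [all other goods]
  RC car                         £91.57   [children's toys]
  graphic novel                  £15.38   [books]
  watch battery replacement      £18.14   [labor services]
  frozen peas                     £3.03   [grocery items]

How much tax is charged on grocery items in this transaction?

Canned tomatoes £1.19: grocery items → 5.25% → £0.06
Frozen peas £3.03: grocery items → 5.25% → £0.16
Tax on grocery items = £0.06 + £0.16 = £0.22

£0.22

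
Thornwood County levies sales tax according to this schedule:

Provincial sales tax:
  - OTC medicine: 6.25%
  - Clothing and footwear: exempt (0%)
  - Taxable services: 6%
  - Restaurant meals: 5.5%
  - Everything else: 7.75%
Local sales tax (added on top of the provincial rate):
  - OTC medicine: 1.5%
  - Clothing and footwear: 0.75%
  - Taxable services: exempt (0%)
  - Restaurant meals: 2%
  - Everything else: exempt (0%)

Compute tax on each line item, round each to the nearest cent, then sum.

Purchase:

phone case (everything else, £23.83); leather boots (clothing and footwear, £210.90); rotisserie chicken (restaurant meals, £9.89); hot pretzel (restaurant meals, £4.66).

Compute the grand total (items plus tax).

£253.80

Phone case £23.83: everything else → 7.75% + 0% local = 7.75% → £1.85
Leather boots £210.90: clothing and footwear → 0% + 0.75% local = 0.75% → £1.58
Rotisserie chicken £9.89: restaurant meals → 5.5% + 2% local = 7.5% → £0.74
Hot pretzel £4.66: restaurant meals → 5.5% + 2% local = 7.5% → £0.35
Subtotal = £249.28; tax = £4.52; total due = £253.80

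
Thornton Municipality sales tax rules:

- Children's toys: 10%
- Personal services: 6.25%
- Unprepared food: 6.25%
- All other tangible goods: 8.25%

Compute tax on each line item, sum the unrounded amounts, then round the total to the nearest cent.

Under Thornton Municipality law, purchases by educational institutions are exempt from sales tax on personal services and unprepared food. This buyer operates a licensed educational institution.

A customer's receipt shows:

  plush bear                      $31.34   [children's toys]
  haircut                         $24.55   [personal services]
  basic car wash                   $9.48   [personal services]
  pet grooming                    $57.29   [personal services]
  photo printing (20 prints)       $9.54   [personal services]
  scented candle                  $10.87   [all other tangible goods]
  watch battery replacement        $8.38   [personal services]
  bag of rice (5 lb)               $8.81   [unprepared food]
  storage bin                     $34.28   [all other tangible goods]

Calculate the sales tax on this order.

Plush bear $31.34: children's toys → 10% → $3.134
Haircut $24.55: personal services, buyer-exempt → 0% → $0.00
Basic car wash $9.48: personal services, buyer-exempt → 0% → $0.00
Pet grooming $57.29: personal services, buyer-exempt → 0% → $0.00
Photo printing (20 prints) $9.54: personal services, buyer-exempt → 0% → $0.00
Scented candle $10.87: all other tangible goods → 8.25% → $0.896775
Watch battery replacement $8.38: personal services, buyer-exempt → 0% → $0.00
Bag of rice (5 lb) $8.81: unprepared food, buyer-exempt → 0% → $0.00
Storage bin $34.28: all other tangible goods → 8.25% → $2.8281
Unrounded tax sum = $6.858875 → $6.86

$6.86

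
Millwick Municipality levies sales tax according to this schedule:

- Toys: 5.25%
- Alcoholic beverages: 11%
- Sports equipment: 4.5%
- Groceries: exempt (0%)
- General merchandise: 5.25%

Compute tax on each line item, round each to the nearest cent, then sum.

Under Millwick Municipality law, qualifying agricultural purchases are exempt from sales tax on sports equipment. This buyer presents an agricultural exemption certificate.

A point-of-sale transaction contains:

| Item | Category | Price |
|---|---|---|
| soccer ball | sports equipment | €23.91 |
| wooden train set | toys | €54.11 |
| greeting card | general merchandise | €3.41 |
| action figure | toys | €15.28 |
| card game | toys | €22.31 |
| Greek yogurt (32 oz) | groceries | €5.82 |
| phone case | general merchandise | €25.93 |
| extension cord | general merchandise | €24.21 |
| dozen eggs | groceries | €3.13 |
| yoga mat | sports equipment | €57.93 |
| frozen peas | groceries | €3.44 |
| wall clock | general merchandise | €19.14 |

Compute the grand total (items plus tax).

Soccer ball €23.91: sports equipment, buyer-exempt → 0% → €0.00
Wooden train set €54.11: toys → 5.25% → €2.84
Greeting card €3.41: general merchandise → 5.25% → €0.18
Action figure €15.28: toys → 5.25% → €0.80
Card game €22.31: toys → 5.25% → €1.17
Greek yogurt (32 oz) €5.82: groceries → 0% → €0.00
Phone case €25.93: general merchandise → 5.25% → €1.36
Extension cord €24.21: general merchandise → 5.25% → €1.27
Dozen eggs €3.13: groceries → 0% → €0.00
Yoga mat €57.93: sports equipment, buyer-exempt → 0% → €0.00
Frozen peas €3.44: groceries → 0% → €0.00
Wall clock €19.14: general merchandise → 5.25% → €1.00
Subtotal = €258.62; tax = €8.62; total due = €267.24

€267.24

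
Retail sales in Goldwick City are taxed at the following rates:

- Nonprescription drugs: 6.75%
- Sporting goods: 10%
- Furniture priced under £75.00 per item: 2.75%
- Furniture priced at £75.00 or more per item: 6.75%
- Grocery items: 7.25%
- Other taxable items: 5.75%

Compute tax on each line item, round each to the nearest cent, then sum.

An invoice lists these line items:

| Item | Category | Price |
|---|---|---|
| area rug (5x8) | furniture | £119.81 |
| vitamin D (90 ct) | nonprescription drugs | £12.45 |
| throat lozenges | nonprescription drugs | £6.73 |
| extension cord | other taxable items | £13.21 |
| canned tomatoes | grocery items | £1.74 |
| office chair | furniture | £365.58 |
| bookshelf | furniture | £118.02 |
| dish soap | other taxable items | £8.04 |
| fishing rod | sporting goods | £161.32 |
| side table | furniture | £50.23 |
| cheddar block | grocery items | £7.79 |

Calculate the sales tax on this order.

Area rug (5x8) £119.81: furniture, £75.00 or more → 6.75% → £8.09
Vitamin D (90 ct) £12.45: nonprescription drugs → 6.75% → £0.84
Throat lozenges £6.73: nonprescription drugs → 6.75% → £0.45
Extension cord £13.21: other taxable items → 5.75% → £0.76
Canned tomatoes £1.74: grocery items → 7.25% → £0.13
Office chair £365.58: furniture, £75.00 or more → 6.75% → £24.68
Bookshelf £118.02: furniture, £75.00 or more → 6.75% → £7.97
Dish soap £8.04: other taxable items → 5.75% → £0.46
Fishing rod £161.32: sporting goods → 10% → £16.13
Side table £50.23: furniture, under £75.00 → 2.75% → £1.38
Cheddar block £7.79: grocery items → 7.25% → £0.56
Total tax = £8.09 + £0.84 + £0.45 + £0.76 + £0.13 + £24.68 + £7.97 + £0.46 + £16.13 + £1.38 + £0.56 = £61.45

£61.45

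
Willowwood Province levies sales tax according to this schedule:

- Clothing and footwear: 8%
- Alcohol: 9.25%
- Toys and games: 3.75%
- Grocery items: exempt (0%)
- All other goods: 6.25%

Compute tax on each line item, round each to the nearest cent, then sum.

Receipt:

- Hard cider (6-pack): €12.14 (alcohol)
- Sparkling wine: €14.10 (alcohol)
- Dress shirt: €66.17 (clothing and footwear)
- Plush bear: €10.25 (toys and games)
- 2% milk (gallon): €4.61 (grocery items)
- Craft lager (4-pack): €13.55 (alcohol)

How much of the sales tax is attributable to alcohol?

€3.67

Hard cider (6-pack) €12.14: alcohol → 9.25% → €1.12
Sparkling wine €14.10: alcohol → 9.25% → €1.30
Craft lager (4-pack) €13.55: alcohol → 9.25% → €1.25
Tax on alcohol = €1.12 + €1.30 + €1.25 = €3.67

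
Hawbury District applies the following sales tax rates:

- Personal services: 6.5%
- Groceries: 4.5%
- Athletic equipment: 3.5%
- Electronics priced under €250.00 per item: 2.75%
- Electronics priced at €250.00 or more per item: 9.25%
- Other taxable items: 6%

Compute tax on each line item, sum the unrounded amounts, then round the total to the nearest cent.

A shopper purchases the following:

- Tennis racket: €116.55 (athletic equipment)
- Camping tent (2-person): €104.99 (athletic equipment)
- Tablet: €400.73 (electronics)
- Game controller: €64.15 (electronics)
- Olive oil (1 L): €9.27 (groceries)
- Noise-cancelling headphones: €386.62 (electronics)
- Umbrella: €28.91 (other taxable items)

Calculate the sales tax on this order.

Tennis racket €116.55: athletic equipment → 3.5% → €4.07925
Camping tent (2-person) €104.99: athletic equipment → 3.5% → €3.67465
Tablet €400.73: electronics, €250.00 or more → 9.25% → €37.067525
Game controller €64.15: electronics, under €250.00 → 2.75% → €1.764125
Olive oil (1 L) €9.27: groceries → 4.5% → €0.41715
Noise-cancelling headphones €386.62: electronics, €250.00 or more → 9.25% → €35.76235
Umbrella €28.91: other taxable items → 6% → €1.7346
Unrounded tax sum = €84.49965 → €84.50

€84.50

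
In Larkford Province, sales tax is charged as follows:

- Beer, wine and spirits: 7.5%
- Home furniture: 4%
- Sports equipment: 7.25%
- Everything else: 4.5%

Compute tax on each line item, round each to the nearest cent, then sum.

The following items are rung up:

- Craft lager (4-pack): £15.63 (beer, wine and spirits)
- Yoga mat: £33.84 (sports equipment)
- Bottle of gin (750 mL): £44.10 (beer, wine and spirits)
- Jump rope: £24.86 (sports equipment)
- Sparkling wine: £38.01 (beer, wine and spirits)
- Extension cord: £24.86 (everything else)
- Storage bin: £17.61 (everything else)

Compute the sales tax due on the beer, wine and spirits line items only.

Craft lager (4-pack) £15.63: beer, wine and spirits → 7.5% → £1.17
Bottle of gin (750 mL) £44.10: beer, wine and spirits → 7.5% → £3.31
Sparkling wine £38.01: beer, wine and spirits → 7.5% → £2.85
Tax on beer, wine and spirits = £1.17 + £3.31 + £2.85 = £7.33

£7.33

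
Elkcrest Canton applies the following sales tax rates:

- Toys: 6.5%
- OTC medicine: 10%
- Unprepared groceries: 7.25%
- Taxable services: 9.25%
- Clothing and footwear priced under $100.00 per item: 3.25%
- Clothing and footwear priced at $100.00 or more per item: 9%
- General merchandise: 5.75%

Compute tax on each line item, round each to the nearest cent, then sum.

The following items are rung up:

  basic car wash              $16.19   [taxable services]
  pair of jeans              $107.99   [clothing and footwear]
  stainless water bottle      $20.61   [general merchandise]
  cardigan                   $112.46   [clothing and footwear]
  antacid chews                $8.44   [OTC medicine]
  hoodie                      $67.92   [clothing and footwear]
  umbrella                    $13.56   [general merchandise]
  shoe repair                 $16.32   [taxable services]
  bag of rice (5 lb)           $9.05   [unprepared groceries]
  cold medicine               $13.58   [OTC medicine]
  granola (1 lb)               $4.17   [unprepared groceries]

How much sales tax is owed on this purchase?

Basic car wash $16.19: taxable services → 9.25% → $1.50
Pair of jeans $107.99: clothing and footwear, $100.00 or more → 9% → $9.72
Stainless water bottle $20.61: general merchandise → 5.75% → $1.19
Cardigan $112.46: clothing and footwear, $100.00 or more → 9% → $10.12
Antacid chews $8.44: OTC medicine → 10% → $0.84
Hoodie $67.92: clothing and footwear, under $100.00 → 3.25% → $2.21
Umbrella $13.56: general merchandise → 5.75% → $0.78
Shoe repair $16.32: taxable services → 9.25% → $1.51
Bag of rice (5 lb) $9.05: unprepared groceries → 7.25% → $0.66
Cold medicine $13.58: OTC medicine → 10% → $1.36
Granola (1 lb) $4.17: unprepared groceries → 7.25% → $0.30
Total tax = $1.50 + $9.72 + $1.19 + $10.12 + $0.84 + $2.21 + $0.78 + $1.51 + $0.66 + $1.36 + $0.30 = $30.19

$30.19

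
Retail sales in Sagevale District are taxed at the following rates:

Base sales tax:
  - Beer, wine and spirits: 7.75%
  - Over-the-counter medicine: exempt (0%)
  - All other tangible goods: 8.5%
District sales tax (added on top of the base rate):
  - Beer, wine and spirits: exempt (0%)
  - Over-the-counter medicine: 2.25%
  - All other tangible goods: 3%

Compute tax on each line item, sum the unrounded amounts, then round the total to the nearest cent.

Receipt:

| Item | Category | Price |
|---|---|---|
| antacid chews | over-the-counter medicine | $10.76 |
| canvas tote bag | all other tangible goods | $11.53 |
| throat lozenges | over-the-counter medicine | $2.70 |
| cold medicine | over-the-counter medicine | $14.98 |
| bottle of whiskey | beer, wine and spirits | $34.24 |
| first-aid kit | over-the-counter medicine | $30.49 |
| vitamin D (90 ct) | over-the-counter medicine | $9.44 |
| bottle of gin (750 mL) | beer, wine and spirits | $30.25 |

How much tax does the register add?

Antacid chews $10.76: over-the-counter medicine → 0% + 2.25% district = 2.25% → $0.2421
Canvas tote bag $11.53: all other tangible goods → 8.5% + 3% district = 11.5% → $1.32595
Throat lozenges $2.70: over-the-counter medicine → 0% + 2.25% district = 2.25% → $0.06075
Cold medicine $14.98: over-the-counter medicine → 0% + 2.25% district = 2.25% → $0.33705
Bottle of whiskey $34.24: beer, wine and spirits → 7.75% + 0% district = 7.75% → $2.6536
First-aid kit $30.49: over-the-counter medicine → 0% + 2.25% district = 2.25% → $0.686025
Vitamin D (90 ct) $9.44: over-the-counter medicine → 0% + 2.25% district = 2.25% → $0.2124
Bottle of gin (750 mL) $30.25: beer, wine and spirits → 7.75% + 0% district = 7.75% → $2.344375
Unrounded tax sum = $7.86225 → $7.86

$7.86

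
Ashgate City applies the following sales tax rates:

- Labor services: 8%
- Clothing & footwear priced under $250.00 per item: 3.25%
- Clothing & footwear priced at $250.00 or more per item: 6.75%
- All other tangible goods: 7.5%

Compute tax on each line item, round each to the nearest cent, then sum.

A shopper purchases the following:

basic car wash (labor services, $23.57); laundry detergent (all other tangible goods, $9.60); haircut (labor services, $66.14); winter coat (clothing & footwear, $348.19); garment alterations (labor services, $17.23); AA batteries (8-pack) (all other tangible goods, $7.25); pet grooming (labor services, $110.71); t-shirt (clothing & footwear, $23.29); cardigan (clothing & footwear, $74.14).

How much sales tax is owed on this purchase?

$45.35

Basic car wash $23.57: labor services → 8% → $1.89
Laundry detergent $9.60: all other tangible goods → 7.5% → $0.72
Haircut $66.14: labor services → 8% → $5.29
Winter coat $348.19: clothing & footwear, $250.00 or more → 6.75% → $23.50
Garment alterations $17.23: labor services → 8% → $1.38
AA batteries (8-pack) $7.25: all other tangible goods → 7.5% → $0.54
Pet grooming $110.71: labor services → 8% → $8.86
T-shirt $23.29: clothing & footwear, under $250.00 → 3.25% → $0.76
Cardigan $74.14: clothing & footwear, under $250.00 → 3.25% → $2.41
Total tax = $1.89 + $0.72 + $5.29 + $23.50 + $1.38 + $0.54 + $8.86 + $0.76 + $2.41 = $45.35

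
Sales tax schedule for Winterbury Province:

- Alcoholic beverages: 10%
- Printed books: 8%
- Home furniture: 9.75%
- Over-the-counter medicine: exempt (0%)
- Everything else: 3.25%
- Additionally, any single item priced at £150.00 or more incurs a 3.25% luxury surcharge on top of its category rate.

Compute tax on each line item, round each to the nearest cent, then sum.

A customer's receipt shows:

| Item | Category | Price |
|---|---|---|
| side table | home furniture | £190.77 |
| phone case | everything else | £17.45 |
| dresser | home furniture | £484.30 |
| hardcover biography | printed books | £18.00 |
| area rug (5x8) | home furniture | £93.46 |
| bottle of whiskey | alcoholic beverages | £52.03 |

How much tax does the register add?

Side table £190.77: home furniture → 9.75% + 3.25% surcharge = 13% → £24.80
Phone case £17.45: everything else → 3.25% → £0.57
Dresser £484.30: home furniture → 9.75% + 3.25% surcharge = 13% → £62.96
Hardcover biography £18.00: printed books → 8% → £1.44
Area rug (5x8) £93.46: home furniture → 9.75% → £9.11
Bottle of whiskey £52.03: alcoholic beverages → 10% → £5.20
Total tax = £24.80 + £0.57 + £62.96 + £1.44 + £9.11 + £5.20 = £104.08

£104.08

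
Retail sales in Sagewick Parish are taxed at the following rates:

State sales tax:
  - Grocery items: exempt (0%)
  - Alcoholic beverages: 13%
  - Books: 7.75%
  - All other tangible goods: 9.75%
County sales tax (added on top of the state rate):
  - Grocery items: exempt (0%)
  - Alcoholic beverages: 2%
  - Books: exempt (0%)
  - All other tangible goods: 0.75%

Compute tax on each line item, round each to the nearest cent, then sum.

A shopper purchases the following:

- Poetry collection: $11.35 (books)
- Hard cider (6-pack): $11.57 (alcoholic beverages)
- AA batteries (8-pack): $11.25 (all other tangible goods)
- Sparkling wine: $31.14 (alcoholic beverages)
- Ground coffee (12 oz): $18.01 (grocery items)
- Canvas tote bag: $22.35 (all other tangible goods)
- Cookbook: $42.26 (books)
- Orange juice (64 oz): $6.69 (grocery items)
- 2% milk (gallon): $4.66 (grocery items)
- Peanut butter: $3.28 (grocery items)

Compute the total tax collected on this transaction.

Poetry collection $11.35: books → 7.75% + 0% county = 7.75% → $0.88
Hard cider (6-pack) $11.57: alcoholic beverages → 13% + 2% county = 15% → $1.74
AA batteries (8-pack) $11.25: all other tangible goods → 9.75% + 0.75% county = 10.5% → $1.18
Sparkling wine $31.14: alcoholic beverages → 13% + 2% county = 15% → $4.67
Ground coffee (12 oz) $18.01: grocery items → 0% + 0% county = 0% → $0.00
Canvas tote bag $22.35: all other tangible goods → 9.75% + 0.75% county = 10.5% → $2.35
Cookbook $42.26: books → 7.75% + 0% county = 7.75% → $3.28
Orange juice (64 oz) $6.69: grocery items → 0% + 0% county = 0% → $0.00
2% milk (gallon) $4.66: grocery items → 0% + 0% county = 0% → $0.00
Peanut butter $3.28: grocery items → 0% + 0% county = 0% → $0.00
Total tax = $0.88 + $1.74 + $1.18 + $4.67 + $2.35 + $3.28 = $14.10

$14.10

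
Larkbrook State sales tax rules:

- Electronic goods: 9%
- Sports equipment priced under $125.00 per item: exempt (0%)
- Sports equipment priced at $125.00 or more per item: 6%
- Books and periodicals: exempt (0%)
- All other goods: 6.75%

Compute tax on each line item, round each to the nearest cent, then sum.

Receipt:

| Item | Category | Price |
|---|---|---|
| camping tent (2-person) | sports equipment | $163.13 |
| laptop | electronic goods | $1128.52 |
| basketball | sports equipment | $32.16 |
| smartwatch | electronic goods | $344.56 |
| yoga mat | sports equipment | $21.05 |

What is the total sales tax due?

$142.37

Camping tent (2-person) $163.13: sports equipment, $125.00 or more → 6% → $9.79
Laptop $1128.52: electronic goods → 9% → $101.57
Basketball $32.16: sports equipment, under $125.00 → 0% → $0.00
Smartwatch $344.56: electronic goods → 9% → $31.01
Yoga mat $21.05: sports equipment, under $125.00 → 0% → $0.00
Total tax = $9.79 + $101.57 + $31.01 = $142.37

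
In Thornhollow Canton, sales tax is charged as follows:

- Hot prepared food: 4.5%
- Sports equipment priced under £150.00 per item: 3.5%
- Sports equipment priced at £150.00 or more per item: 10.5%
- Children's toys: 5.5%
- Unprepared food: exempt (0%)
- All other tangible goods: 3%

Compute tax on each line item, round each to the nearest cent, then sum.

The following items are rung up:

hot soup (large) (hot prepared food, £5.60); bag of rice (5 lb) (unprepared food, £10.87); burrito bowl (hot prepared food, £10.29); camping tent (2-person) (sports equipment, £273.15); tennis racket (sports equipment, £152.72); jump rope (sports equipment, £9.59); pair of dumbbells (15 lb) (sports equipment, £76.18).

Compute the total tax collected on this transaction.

Hot soup (large) £5.60: hot prepared food → 4.5% → £0.25
Bag of rice (5 lb) £10.87: unprepared food → 0% → £0.00
Burrito bowl £10.29: hot prepared food → 4.5% → £0.46
Camping tent (2-person) £273.15: sports equipment, £150.00 or more → 10.5% → £28.68
Tennis racket £152.72: sports equipment, £150.00 or more → 10.5% → £16.04
Jump rope £9.59: sports equipment, under £150.00 → 3.5% → £0.34
Pair of dumbbells (15 lb) £76.18: sports equipment, under £150.00 → 3.5% → £2.67
Total tax = £0.25 + £0.46 + £28.68 + £16.04 + £0.34 + £2.67 = £48.44

£48.44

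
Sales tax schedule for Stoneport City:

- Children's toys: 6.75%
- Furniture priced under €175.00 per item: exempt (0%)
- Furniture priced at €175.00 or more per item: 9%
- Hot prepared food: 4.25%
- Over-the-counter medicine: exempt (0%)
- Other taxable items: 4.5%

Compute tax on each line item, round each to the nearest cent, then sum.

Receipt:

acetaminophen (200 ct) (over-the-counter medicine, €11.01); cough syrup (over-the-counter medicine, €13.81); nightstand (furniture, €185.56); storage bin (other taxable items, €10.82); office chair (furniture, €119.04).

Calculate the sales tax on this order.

Acetaminophen (200 ct) €11.01: over-the-counter medicine → 0% → €0.00
Cough syrup €13.81: over-the-counter medicine → 0% → €0.00
Nightstand €185.56: furniture, €175.00 or more → 9% → €16.70
Storage bin €10.82: other taxable items → 4.5% → €0.49
Office chair €119.04: furniture, under €175.00 → 0% → €0.00
Total tax = €16.70 + €0.49 = €17.19

€17.19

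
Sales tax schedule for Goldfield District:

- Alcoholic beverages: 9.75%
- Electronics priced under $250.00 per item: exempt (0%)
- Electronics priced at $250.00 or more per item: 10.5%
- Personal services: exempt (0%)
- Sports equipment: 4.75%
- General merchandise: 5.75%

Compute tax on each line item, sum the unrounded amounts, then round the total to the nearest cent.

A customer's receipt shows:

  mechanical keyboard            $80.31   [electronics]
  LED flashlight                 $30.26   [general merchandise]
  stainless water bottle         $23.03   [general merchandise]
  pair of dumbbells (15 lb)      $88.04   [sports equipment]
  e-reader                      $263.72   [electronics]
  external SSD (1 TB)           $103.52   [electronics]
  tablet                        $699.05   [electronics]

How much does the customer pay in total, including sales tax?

$1396.27

Mechanical keyboard $80.31: electronics, under $250.00 → 0% → $0.00
LED flashlight $30.26: general merchandise → 5.75% → $1.73995
Stainless water bottle $23.03: general merchandise → 5.75% → $1.324225
Pair of dumbbells (15 lb) $88.04: sports equipment → 4.75% → $4.1819
E-reader $263.72: electronics, $250.00 or more → 10.5% → $27.6906
External SSD (1 TB) $103.52: electronics, under $250.00 → 0% → $0.00
Tablet $699.05: electronics, $250.00 or more → 10.5% → $73.40025
Subtotal = $1287.93; unrounded tax = $108.336925 → $108.34; total due = $1396.27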